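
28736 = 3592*8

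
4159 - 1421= 2738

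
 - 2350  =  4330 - 6680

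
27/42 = 9/14  =  0.64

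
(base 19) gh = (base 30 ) al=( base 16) 141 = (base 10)321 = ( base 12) 229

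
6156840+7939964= 14096804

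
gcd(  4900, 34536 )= 4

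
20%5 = 0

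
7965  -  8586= - 621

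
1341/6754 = 1341/6754 = 0.20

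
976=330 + 646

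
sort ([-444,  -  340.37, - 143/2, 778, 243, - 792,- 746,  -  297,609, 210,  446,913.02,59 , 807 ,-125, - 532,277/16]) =[ - 792,-746,-532, - 444, - 340.37, - 297, - 125, - 143/2, 277/16,59 , 210,243, 446,609,778,807,913.02 ] 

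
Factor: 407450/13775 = 2^1*19^( - 1)*281^1 = 562/19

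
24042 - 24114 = - 72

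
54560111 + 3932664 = 58492775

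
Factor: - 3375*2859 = - 9649125  =  - 3^4*5^3*953^1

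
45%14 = 3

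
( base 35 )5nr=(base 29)87Q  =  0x1B2D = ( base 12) 4039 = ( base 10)6957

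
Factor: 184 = 2^3 * 23^1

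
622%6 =4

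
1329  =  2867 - 1538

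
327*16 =5232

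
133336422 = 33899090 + 99437332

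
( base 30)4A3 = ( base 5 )111103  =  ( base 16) F3F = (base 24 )6IF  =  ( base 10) 3903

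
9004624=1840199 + 7164425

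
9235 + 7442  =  16677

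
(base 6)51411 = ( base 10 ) 6847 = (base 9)10347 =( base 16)1abf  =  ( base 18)1327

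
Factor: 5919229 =5919229^1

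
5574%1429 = 1287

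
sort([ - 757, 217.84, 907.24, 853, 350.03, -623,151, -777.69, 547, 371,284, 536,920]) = [ - 777.69, - 757 , - 623, 151 , 217.84, 284 , 350.03, 371, 536, 547,853, 907.24, 920 ] 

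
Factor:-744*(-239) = 2^3 * 3^1 * 31^1*239^1 = 177816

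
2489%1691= 798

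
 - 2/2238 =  - 1 + 1118/1119 = - 0.00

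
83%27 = 2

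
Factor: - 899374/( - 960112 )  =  2^ ( - 3) * 7^1 * 23^ ( - 1 )*  227^1*283^1* 2609^(-1)  =  449687/480056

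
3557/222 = 16+ 5/222  =  16.02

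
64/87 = 64/87 = 0.74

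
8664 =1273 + 7391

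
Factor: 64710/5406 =10785/901 = 3^1*5^1*17^( - 1 )*53^( - 1 )*719^1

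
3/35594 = 3/35594=   0.00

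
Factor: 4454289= 3^2*7^1 * 17^1*4159^1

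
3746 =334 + 3412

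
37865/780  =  7573/156 = 48.54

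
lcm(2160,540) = 2160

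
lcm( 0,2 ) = 0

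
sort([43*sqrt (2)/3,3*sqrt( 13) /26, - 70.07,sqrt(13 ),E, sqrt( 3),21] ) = [ - 70.07, 3*sqrt (13)/26, sqrt(3),E  ,  sqrt( 13), 43*sqrt(2)/3, 21 ]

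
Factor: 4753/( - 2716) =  - 2^( - 2)*7^1 = - 7/4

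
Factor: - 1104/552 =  - 2^1 = -2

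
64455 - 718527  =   - 654072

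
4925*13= 64025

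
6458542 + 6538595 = 12997137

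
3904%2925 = 979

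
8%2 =0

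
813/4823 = 813/4823 = 0.17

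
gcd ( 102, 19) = 1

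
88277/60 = 88277/60 = 1471.28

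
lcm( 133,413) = 7847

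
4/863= 4/863 = 0.00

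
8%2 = 0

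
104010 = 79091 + 24919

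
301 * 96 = 28896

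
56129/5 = 11225 + 4/5= 11225.80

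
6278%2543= 1192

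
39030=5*7806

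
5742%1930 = 1882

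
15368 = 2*7684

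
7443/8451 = 827/939 = 0.88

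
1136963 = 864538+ 272425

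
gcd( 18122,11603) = 41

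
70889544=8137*8712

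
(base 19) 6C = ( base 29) 4A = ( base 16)7E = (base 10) 126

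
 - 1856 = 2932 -4788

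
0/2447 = 0 = 0.00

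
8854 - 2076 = 6778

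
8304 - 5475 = 2829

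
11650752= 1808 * 6444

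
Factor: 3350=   2^1*5^2*67^1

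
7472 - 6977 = 495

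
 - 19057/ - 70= 272 + 17/70 = 272.24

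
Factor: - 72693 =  - 3^2*41^1*197^1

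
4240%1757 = 726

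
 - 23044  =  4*( - 5761 )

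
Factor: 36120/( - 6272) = - 2^( -4)*3^1 * 5^1*7^(- 1 )*43^1 = - 645/112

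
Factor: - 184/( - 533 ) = 2^3*  13^( - 1 ) * 23^1*41^ ( - 1 )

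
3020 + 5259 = 8279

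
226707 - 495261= -268554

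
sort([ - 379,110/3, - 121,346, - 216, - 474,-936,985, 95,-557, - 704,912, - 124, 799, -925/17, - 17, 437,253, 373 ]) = [ - 936,-704,-557, - 474, - 379 ,-216, - 124 , - 121,  -  925/17, - 17,110/3 , 95,253,346,373,437,799,912,985] 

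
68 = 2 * 34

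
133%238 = 133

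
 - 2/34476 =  - 1/17238 =- 0.00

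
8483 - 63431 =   -  54948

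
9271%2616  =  1423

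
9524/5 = 1904+ 4/5=   1904.80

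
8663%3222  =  2219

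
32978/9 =3664+2/9 = 3664.22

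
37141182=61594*603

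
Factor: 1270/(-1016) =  - 2^( - 2)*5^1= - 5/4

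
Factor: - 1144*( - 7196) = 2^5*7^1 * 11^1*13^1*257^1 = 8232224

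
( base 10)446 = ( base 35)cq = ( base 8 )676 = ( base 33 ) DH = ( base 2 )110111110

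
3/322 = 3/322 = 0.01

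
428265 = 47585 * 9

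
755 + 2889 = 3644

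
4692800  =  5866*800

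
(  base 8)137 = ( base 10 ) 95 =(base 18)55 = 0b1011111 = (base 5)340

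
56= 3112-3056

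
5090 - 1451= 3639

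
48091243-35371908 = 12719335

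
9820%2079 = 1504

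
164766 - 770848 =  - 606082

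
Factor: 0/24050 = 0 = 0^1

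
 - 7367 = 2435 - 9802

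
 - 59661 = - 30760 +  - 28901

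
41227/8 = 41227/8=5153.38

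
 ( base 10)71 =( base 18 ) 3h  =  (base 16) 47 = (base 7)131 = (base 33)25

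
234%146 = 88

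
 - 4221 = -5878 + 1657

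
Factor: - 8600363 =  - 53^1*263^1*617^1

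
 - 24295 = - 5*4859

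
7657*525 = 4019925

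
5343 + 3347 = 8690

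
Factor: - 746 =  - 2^1*373^1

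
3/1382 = 3/1382  =  0.00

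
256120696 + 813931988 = 1070052684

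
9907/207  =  9907/207 = 47.86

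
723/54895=723/54895= 0.01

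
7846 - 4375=3471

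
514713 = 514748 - 35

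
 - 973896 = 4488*(  -  217)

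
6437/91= 6437/91 = 70.74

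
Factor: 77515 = 5^1*37^1*419^1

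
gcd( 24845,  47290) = 5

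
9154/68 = 4577/34  =  134.62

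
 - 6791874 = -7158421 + 366547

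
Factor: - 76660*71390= - 2^3*5^2 * 11^2* 59^1*3833^1 = -5472757400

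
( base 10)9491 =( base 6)111535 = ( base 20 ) 13EB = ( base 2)10010100010011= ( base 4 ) 2110103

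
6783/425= 15 + 24/25 = 15.96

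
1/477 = 1/477=0.00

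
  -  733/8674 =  - 733/8674 = -0.08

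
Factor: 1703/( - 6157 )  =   - 13^1*47^ ( - 1) = - 13/47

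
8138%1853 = 726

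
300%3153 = 300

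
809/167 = 4 + 141/167= 4.84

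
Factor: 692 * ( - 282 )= - 195144 = - 2^3 *3^1 * 47^1*173^1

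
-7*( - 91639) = 641473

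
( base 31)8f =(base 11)21A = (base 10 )263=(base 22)bl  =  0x107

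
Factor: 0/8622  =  0^1 = 0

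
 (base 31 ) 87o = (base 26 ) bip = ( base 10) 7929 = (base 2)1111011111001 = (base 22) g89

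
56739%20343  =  16053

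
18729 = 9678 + 9051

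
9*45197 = 406773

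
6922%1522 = 834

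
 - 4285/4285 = -1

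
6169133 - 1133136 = 5035997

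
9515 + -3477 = 6038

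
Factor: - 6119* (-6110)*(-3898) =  - 2^2*5^1*13^1 * 29^1*47^1*211^1*1949^1= -145734876820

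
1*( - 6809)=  - 6809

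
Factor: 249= 3^1*83^1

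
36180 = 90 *402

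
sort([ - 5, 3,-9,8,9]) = [ - 9,  -  5, 3,8,9]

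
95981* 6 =575886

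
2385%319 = 152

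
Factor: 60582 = 2^1*3^1 * 23^1* 439^1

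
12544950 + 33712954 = 46257904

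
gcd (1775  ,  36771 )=1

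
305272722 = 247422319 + 57850403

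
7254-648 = 6606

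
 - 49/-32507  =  49/32507 = 0.00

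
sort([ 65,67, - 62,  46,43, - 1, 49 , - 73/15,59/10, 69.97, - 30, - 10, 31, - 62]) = [ - 62,-62,-30,- 10,-73/15, -1,  59/10,  31  ,  43,46,49, 65,67,69.97 ] 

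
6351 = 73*87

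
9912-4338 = 5574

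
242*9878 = 2390476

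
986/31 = 986/31  =  31.81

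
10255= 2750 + 7505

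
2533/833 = 3 + 2/49 = 3.04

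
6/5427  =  2/1809 = 0.00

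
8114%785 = 264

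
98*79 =7742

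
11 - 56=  - 45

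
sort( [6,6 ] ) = [6, 6 ] 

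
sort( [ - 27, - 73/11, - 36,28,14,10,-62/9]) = [ - 36, - 27, - 62/9, - 73/11,10,14,28 ] 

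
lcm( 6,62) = 186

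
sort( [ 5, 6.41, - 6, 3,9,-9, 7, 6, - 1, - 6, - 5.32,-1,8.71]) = [ - 9, - 6, - 6, - 5.32 , -1, - 1, 3,5, 6, 6.41,7, 8.71 , 9]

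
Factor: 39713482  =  2^1*523^1*37967^1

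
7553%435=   158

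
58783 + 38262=97045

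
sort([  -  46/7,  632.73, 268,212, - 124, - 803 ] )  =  [-803, - 124 ,-46/7 , 212, 268,632.73] 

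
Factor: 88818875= 5^3 * 31^1*22921^1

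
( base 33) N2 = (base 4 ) 23321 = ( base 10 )761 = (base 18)265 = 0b1011111001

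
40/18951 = 40/18951 = 0.00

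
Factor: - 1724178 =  - 2^1*3^1* 67^1*4289^1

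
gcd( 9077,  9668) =1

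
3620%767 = 552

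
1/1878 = 1/1878 = 0.00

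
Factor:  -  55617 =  - 3^1 * 18539^1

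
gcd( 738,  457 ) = 1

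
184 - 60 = 124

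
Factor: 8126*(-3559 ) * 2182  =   - 63104386988=- 2^2*17^1*239^1*1091^1* 3559^1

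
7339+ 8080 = 15419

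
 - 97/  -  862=97/862 = 0.11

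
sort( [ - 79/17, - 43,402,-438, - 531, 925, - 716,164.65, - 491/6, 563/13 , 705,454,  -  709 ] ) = [ - 716, - 709,-531,-438, - 491/6, - 43,-79/17, 563/13, 164.65, 402, 454,705, 925 ]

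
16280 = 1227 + 15053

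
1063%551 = 512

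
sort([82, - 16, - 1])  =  [- 16, - 1 , 82 ]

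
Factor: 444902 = 2^1 * 47^1*4733^1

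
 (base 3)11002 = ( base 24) 4e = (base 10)110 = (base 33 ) 3b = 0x6E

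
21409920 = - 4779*( - 4480)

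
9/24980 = 9/24980  =  0.00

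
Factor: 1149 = 3^1*383^1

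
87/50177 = 87/50177 = 0.00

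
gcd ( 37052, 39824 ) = 4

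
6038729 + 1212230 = 7250959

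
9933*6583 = 65388939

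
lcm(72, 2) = 72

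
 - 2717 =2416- 5133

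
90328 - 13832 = 76496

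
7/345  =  7/345 = 0.02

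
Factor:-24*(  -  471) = 2^3*3^2*157^1 = 11304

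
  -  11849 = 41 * (-289 ) 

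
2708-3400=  - 692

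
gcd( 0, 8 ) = 8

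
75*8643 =648225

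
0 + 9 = 9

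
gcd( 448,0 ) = 448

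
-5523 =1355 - 6878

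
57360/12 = 4780 = 4780.00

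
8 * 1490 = 11920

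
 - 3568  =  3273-6841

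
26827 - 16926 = 9901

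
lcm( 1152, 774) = 49536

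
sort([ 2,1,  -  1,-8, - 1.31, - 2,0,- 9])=[ - 9,-8, - 2, - 1.31,-1, 0, 1, 2 ]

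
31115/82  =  379 + 37/82  =  379.45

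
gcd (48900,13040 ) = 3260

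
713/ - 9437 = - 1 + 8724/9437=- 0.08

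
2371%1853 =518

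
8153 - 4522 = 3631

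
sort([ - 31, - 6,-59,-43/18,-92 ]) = [ - 92, - 59, - 31 ,  -  6 , - 43/18 ] 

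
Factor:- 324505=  - 5^1 * 64901^1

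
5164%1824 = 1516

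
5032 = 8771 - 3739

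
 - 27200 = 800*( - 34 ) 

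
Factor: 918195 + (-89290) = 828905 = 5^1*7^1*11^1*2153^1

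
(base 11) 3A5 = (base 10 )478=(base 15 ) 21d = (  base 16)1DE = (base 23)ki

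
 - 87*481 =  - 41847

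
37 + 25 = 62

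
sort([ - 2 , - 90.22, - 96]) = [  -  96, - 90.22 ,- 2 ]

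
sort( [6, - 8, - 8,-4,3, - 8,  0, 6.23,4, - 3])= [ - 8, - 8, - 8, - 4, - 3,0 , 3, 4,6 , 6.23] 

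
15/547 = 15/547 = 0.03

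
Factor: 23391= 3^2 * 23^1*113^1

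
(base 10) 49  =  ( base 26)1N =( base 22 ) 25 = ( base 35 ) 1E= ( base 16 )31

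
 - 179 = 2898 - 3077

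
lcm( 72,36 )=72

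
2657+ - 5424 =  - 2767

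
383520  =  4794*80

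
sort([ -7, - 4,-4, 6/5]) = [ - 7,-4,- 4,6/5]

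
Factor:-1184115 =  - 3^1 * 5^1*78941^1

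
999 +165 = 1164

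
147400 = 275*536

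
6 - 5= 1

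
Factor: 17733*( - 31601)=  - 560380533 = - 3^1*23^1*257^1*31601^1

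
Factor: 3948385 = 5^1*7^1*97^1*1163^1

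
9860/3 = 9860/3 =3286.67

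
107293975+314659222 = 421953197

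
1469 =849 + 620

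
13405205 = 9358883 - - 4046322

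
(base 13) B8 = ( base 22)6J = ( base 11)128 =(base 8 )227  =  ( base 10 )151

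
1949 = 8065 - 6116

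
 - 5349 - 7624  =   - 12973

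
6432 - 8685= - 2253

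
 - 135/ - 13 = 135/13 = 10.38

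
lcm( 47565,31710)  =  95130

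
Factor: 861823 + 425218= 7^1*19^1*9677^1 = 1287041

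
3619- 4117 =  - 498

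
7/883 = 7/883 = 0.01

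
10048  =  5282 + 4766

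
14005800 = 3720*3765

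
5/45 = 1/9  =  0.11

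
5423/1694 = 3 + 31/154= 3.20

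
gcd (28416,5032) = 296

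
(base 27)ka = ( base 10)550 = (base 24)mm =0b1000100110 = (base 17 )1f6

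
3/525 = 1/175 = 0.01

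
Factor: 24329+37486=61815 = 3^1*5^1*13^1*317^1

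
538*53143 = 28590934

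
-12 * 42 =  - 504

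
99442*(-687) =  - 68316654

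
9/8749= 9/8749= 0.00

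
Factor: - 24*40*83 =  - 79680 = -2^6 * 3^1*5^1*83^1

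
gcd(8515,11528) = 131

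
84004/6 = 42002/3 = 14000.67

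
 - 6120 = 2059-8179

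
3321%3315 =6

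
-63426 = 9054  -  72480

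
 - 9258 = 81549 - 90807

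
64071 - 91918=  - 27847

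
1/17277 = 1/17277 =0.00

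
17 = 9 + 8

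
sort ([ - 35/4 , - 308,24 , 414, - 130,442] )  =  [ - 308,  -  130,-35/4,24,414, 442 ]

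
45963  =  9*5107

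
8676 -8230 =446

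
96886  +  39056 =135942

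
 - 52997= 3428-56425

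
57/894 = 19/298 = 0.06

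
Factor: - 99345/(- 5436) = 33115/1812  =  2^( - 2)*3^( - 1 )*5^1*37^1*151^( - 1 )*179^1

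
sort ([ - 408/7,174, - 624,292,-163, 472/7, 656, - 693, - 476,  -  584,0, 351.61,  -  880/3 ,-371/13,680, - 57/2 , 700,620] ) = [  -  693, - 624, - 584, - 476, - 880/3, - 163, - 408/7 , - 371/13, - 57/2 , 0,472/7, 174, 292,351.61,  620,656,680, 700 ] 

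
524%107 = 96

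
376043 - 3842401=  - 3466358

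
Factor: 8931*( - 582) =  - 2^1*3^2*13^1*97^1*229^1 = - 5197842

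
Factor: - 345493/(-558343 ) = 439^1*787^1*558343^( - 1 )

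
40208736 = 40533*992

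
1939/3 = 646+1/3 =646.33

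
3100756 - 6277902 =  - 3177146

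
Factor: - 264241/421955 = -5^ ( - 1 )*89^1*2969^1*84391^( - 1) 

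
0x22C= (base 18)1CG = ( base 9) 677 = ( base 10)556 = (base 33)gs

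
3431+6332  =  9763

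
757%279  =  199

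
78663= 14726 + 63937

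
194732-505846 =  - 311114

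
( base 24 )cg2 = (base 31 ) 7ID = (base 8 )16202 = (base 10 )7298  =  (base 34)6AM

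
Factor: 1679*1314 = 2^1 *3^2*23^1*73^2 = 2206206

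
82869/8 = 82869/8 = 10358.62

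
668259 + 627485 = 1295744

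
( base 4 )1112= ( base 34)2i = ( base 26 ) 38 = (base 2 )1010110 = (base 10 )86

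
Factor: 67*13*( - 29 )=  - 25259 = -13^1 * 29^1*67^1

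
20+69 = 89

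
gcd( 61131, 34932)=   8733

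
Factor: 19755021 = 3^1*11^1*13^1*46049^1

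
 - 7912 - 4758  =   -12670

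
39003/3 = 13001 = 13001.00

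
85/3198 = 85/3198=0.03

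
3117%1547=23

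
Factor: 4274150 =2^1*5^2*  73^1*1171^1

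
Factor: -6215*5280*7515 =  - 246606228000 = -2^5 *3^3 * 5^3*11^2*113^1*167^1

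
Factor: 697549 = 113^1*6173^1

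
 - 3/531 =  - 1 + 176/177 = - 0.01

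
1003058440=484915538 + 518142902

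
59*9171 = 541089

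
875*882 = 771750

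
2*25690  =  51380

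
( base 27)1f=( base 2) 101010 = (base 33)19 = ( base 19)24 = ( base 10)42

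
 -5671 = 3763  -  9434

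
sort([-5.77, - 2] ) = [ - 5.77 , - 2 ] 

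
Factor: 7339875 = 3^1*5^3*23^2*37^1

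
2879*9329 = 26858191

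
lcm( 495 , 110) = 990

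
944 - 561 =383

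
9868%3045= 733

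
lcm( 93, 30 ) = 930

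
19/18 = 19/18 = 1.06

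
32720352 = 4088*8004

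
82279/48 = 82279/48 = 1714.15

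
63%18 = 9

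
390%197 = 193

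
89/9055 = 89/9055= 0.01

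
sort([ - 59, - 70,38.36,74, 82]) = [ - 70, - 59,38.36,74,82]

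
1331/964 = 1331/964 = 1.38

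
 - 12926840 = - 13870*932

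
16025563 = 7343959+8681604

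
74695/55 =1358 + 1/11=1358.09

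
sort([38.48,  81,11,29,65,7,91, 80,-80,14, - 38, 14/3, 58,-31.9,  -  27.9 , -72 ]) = [ - 80 ,  -  72, - 38, - 31.9, - 27.9,14/3,7,11 , 14,29, 38.48,58  ,  65 , 80, 81,91] 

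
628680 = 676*930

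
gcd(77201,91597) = 1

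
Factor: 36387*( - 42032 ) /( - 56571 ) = 2^4*3^1*13^1*37^1*71^1*109^( - 1 )*173^( - 1)*311^1=509806128/18857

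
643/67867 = 643/67867 = 0.01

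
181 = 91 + 90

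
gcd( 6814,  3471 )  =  1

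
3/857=3/857 = 0.00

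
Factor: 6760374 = 2^1 * 3^1 * 43^1 * 26203^1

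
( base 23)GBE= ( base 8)21033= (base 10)8731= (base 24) f3j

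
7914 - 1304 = 6610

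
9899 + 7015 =16914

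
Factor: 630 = 2^1*3^2 * 5^1*7^1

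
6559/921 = 6559/921 = 7.12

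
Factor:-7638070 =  - 2^1*5^1* 11^1*23^1*3019^1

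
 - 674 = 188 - 862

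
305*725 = 221125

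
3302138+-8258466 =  - 4956328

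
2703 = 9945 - 7242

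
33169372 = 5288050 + 27881322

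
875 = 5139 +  - 4264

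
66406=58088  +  8318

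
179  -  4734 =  - 4555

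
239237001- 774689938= - 535452937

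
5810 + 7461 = 13271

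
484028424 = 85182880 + 398845544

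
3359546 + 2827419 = 6186965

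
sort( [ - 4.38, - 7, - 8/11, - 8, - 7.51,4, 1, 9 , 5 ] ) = [ - 8,- 7.51, - 7 ,  -  4.38, - 8/11, 1, 4,  5 , 9]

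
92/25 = 3 + 17/25 = 3.68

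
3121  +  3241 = 6362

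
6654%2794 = 1066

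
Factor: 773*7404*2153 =2^2*3^1*617^1 * 773^1 * 2153^1 =12322247676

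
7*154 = 1078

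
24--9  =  33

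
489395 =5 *97879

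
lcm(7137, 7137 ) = 7137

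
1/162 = 1/162 = 0.01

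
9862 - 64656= - 54794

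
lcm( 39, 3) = 39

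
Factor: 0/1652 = 0 = 0^1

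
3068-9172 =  - 6104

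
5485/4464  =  1 + 1021/4464 = 1.23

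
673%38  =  27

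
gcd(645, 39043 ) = 1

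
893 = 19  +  874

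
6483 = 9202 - 2719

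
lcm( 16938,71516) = 643644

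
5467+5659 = 11126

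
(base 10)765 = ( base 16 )2fd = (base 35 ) lu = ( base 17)2b0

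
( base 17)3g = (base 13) 52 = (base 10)67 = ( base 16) 43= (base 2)1000011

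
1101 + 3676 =4777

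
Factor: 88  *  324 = 2^5*3^4*11^1 = 28512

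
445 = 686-241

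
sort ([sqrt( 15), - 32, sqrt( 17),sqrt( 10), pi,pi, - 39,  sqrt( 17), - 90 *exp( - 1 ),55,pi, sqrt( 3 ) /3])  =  [ - 39, - 90*exp( - 1 ), - 32,sqrt(3 ) /3,pi,pi,pi,sqrt (10), sqrt( 15 ),sqrt( 17),sqrt( 17),55] 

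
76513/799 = 76513/799 = 95.76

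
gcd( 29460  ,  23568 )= 5892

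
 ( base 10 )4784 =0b1001010110000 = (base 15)163e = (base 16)12B0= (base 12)2928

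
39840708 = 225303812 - 185463104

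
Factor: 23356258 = 2^1 * 11678129^1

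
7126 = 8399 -1273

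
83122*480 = 39898560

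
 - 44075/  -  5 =8815/1 = 8815.00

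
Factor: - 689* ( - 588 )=405132 = 2^2  *  3^1*7^2*13^1*53^1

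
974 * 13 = 12662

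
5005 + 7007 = 12012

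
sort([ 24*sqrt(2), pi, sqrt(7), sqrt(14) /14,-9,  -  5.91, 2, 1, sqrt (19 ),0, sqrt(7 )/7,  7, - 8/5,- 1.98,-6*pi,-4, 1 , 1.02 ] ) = [  -  6*pi, - 9,-5.91, - 4, - 1.98, - 8/5,0,sqrt( 14 )/14,sqrt( 7) /7,1,1, 1.02  ,  2, sqrt(7), pi,sqrt(19 ),7, 24*sqrt(2)] 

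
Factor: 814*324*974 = 2^4*3^4*11^1*37^1 * 487^1 = 256878864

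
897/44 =897/44= 20.39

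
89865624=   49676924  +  40188700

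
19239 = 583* 33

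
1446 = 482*3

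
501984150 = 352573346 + 149410804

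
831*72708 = 60420348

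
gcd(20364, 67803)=3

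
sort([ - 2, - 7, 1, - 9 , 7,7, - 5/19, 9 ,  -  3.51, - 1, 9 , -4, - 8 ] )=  [ - 9,-8, -7 , - 4, - 3.51, - 2 , - 1 , - 5/19,1, 7,7,  9, 9] 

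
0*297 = 0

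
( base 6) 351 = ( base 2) 10001011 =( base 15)94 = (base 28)4R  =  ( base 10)139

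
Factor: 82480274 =2^1*31^1*41^1 * 71^1 *457^1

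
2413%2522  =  2413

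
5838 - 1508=4330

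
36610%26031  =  10579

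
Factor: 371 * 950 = 2^1*5^2 * 7^1*19^1*53^1  =  352450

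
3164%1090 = 984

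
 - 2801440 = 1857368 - 4658808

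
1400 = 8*175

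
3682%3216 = 466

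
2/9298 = 1/4649  =  0.00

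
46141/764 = 60 + 301/764 = 60.39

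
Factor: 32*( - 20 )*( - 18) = 2^8*3^2*5^1 = 11520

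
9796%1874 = 426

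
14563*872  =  12698936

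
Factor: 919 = 919^1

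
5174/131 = 39 + 65/131 = 39.50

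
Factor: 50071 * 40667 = 7^1*11^1 * 23^1*311^1*3697^1= 2036237357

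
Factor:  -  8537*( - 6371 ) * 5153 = 23^1*277^1*5153^1*8537^1 = 280267686731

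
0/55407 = 0 = 0.00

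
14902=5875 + 9027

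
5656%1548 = 1012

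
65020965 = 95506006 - 30485041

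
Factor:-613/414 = -2^(-1)*3^(- 2) * 23^( - 1)*613^1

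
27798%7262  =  6012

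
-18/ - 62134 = 9/31067 = 0.00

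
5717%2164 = 1389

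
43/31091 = 43/31091 = 0.00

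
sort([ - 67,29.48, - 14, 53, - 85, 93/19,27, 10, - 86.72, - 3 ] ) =[ - 86.72, - 85, - 67, - 14,-3, 93/19 , 10,  27, 29.48, 53]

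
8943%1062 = 447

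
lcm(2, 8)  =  8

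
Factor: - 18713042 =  - 2^1*9356521^1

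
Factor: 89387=89387^1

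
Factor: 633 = 3^1 * 211^1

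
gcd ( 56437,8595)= 1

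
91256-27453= 63803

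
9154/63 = 145 + 19/63=145.30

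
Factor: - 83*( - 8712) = 723096 = 2^3*3^2*11^2*83^1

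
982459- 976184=6275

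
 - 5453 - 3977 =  - 9430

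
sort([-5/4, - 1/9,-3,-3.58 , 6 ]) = [-3.58, -3, - 5/4, - 1/9,6]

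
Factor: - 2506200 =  - 2^3*3^1 *5^2*4177^1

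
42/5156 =21/2578 = 0.01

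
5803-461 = 5342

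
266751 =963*277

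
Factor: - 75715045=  - 5^1*7^2*43^1*7187^1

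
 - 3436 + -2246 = -5682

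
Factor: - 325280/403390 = - 2^4*13^( - 1 )*19^1*29^( - 1) = - 304/377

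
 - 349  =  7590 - 7939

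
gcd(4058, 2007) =1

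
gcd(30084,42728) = 436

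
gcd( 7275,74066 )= 1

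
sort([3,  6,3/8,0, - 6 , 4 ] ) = [ - 6,0,3/8,3, 4, 6]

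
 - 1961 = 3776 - 5737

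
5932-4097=1835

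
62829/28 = 2243+25/28 = 2243.89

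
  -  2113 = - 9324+7211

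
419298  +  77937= 497235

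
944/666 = 472/333 = 1.42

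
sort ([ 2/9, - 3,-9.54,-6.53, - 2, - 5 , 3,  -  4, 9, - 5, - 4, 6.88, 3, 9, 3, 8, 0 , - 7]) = [ - 9.54, - 7, -6.53, - 5, - 5, - 4, - 4, - 3, - 2, 0, 2/9, 3, 3, 3, 6.88,  8,9, 9]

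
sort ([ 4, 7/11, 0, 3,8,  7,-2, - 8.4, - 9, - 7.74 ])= [ - 9, - 8.4, - 7.74, - 2,0 , 7/11, 3,4,7,8 ] 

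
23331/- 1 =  - 23331/1 = - 23331.00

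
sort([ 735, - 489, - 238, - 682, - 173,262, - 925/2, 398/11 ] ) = [ - 682, - 489, - 925/2, - 238,-173,398/11, 262,735]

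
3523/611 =271/47 = 5.77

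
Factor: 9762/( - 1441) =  - 2^1*3^1*11^ (  -  1)*131^( - 1 )*1627^1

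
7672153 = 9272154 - 1600001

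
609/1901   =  609/1901 = 0.32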